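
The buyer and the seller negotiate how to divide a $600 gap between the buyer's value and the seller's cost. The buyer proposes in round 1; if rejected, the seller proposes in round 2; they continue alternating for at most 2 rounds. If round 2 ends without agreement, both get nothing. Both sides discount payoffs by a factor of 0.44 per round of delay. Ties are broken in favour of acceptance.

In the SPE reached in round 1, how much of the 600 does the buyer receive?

336

Work backward from the last round.
Round 2 (the seller proposes): rejection yields 0 for the buyer; the seller offers 0 and keeps 600.
Round 1 (the buyer proposes): the seller can get 600 next round, worth 0.44 × 600 = 264 now, so the buyer offers 264, keeping 336.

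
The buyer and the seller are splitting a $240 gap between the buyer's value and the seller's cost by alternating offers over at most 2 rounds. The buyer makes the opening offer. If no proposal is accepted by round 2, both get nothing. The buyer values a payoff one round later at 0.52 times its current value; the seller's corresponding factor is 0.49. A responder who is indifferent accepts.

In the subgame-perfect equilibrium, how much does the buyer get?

Round 2 (the seller proposes): rejection yields 0 for the buyer; the seller offers 0 and keeps 240.
Round 1 (the buyer proposes): the seller can get 240 next round, worth 0.49 × 240 = 117.6 now, so the buyer offers 117.6, keeping 122.4.

122.4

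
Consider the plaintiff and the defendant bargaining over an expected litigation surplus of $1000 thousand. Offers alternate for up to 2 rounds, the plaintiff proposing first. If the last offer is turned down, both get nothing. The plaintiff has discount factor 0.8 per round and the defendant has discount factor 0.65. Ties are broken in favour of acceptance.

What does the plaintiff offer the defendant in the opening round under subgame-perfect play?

650

Round 2 (the defendant proposes): rejection yields 0 for the plaintiff; the defendant offers 0 and keeps 1000.
Round 1 (the plaintiff proposes): the defendant can get 1000 next round, worth 0.65 × 1000 = 650 now, so the plaintiff offers 650, keeping 350.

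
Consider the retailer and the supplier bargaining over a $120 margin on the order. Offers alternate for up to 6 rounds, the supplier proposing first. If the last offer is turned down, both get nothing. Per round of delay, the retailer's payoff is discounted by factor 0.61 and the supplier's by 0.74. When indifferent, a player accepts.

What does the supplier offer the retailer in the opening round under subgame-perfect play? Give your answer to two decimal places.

42.54

Work backward from the last round.
Round 6 (the retailer proposes): the supplier will accept anything ≥ 0, so the retailer offers 0 and keeps 120.
Round 5 (the supplier proposes): the retailer can get 120 next round, worth 0.61 × 120 = 73.2 now; the supplier offers that and keeps 46.8.
Round 4 (the retailer proposes): the supplier can get 46.8 next round, worth 0.74 × 46.8 = 34.632 now. The retailer offers 34.632 and keeps 120 − 34.632 = 85.368.
Round 3 (the supplier proposes): the retailer can get 85.368 next round, worth 0.61 × 85.368 = 52.07448 now, so the supplier offers 52.07448, keeping 67.92552.
Round 2 (the retailer proposes): the supplier can get 67.92552 next round, worth 0.74 × 67.92552 = 50.2648848 now. The retailer offers 50.2648848 and keeps 120 − 50.2648848 = 69.7351152.
Round 1 (the supplier proposes): the retailer can get 69.7351152 next round, worth 0.61 × 69.7351152 = 42.538420272 now. The supplier offers 42.538420272 and keeps 120 − 42.538420272 = 77.461579728.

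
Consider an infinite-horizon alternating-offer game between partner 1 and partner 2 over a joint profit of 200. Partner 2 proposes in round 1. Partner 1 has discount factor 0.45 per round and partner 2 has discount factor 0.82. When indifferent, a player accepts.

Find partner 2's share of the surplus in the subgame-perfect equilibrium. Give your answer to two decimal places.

174.33

When partner 2 proposes, partner 1 accepts any offer worth at least 0.45 times what partner 1 would get by proposing next round; and vice versa.
This gives x = 200 − 0.45y and y = 200 − 0.82x, where x and y are each side's share when it proposes.
Hence (1 − 0.45·0.82)x = 200(1 − 0.45), i.e. 0.631·x = 110.
x ≈ 174.3265; partner 1's share is 200 − x ≈ 25.6735.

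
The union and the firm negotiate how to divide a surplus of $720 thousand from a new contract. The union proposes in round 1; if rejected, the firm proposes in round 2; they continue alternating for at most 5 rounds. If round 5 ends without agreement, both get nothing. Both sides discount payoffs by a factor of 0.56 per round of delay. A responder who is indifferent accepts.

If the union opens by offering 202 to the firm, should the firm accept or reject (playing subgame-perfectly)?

Round 5 (the union proposes): rejection yields 0 for the firm; the union offers 0 and keeps 720.
Round 4 (the firm proposes): the union can get 720 next round, worth 0.56 × 720 = 403.2 now, so the firm offers 403.2, keeping 316.8.
Round 3 (the union proposes): the firm can get 316.8 next round, worth 0.56 × 316.8 = 177.408 now. The union offers 177.408 and keeps 720 − 177.408 = 542.592.
Round 2 (the firm proposes): the union can get 542.592 next round, worth 0.56 × 542.592 = 303.85152 now. The firm offers 303.85152 and keeps 720 − 303.85152 = 416.14848.
So by rejecting in round 1, the firm gets 416.14848 next round, worth 0.56 × 416.14848 = 233.0431488 now.
Offer 202 < 233.0431488, so the firm rejects.

Reject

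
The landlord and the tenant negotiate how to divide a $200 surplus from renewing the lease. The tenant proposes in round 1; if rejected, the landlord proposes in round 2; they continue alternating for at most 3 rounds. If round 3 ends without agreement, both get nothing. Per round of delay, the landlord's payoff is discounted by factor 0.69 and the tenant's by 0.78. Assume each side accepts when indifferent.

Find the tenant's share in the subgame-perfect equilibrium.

Round 3 (the tenant proposes): the landlord will accept anything ≥ 0, so the tenant offers 0 and keeps 200.
Round 2 (the landlord proposes): the tenant can get 200 next round, worth 0.78 × 200 = 156 now, so the landlord offers 156, keeping 44.
Round 1 (the tenant proposes): the landlord can get 44 next round, worth 0.69 × 44 = 30.36 now, so the tenant offers 30.36, keeping 169.64.

169.64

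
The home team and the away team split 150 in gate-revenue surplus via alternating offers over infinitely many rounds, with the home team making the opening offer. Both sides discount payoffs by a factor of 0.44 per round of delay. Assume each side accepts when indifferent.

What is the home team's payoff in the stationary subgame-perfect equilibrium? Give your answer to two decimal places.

In a stationary SPE each proposer offers the other exactly their discounted continuation value.
If the home team keeps x when proposing and the away team keeps y when proposing, then x = 150 − 0.44y and y = 150 − 0.44x.
Solving: x = 150(1 − 0.44) / (1 − 0.44·0.44) = 84 / 0.8064 ≈ 104.1667.
The away team gets 150 − 104.1667 ≈ 45.8333.

104.17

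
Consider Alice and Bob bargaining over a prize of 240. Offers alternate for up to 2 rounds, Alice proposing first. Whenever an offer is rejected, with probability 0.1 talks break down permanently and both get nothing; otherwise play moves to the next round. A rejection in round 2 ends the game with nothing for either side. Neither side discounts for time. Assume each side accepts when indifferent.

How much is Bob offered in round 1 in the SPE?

216

Round 2 (Bob proposes): Alice will accept anything ≥ 0, so Bob offers 0 and keeps 240.
Round 1 (Alice proposes): rejecting gives Bob an expected 0.9 × 240 = 216, so Alice offers 216, keeping 24.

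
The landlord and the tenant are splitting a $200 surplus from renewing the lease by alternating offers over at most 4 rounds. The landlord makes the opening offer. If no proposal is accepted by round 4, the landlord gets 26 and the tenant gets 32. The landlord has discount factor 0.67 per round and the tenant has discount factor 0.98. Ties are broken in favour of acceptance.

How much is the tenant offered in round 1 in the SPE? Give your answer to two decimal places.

Round 4 (the tenant proposes): the landlord gets 26 if talks fail, so the tenant offers 26 and keeps 174.
Round 3 (the landlord proposes): the tenant can get 174 next round, worth 0.98 × 174 = 170.52 now, so the landlord offers 170.52, keeping 29.48.
Round 2 (the tenant proposes): the landlord can get 29.48 next round, worth 0.67 × 29.48 = 19.7516 now. The tenant offers 19.7516 and keeps 200 − 19.7516 = 180.2484.
Round 1 (the landlord proposes): the tenant can get 180.2484 next round, worth 0.98 × 180.2484 = 176.643432 now; the landlord offers that and keeps 23.356568.

176.64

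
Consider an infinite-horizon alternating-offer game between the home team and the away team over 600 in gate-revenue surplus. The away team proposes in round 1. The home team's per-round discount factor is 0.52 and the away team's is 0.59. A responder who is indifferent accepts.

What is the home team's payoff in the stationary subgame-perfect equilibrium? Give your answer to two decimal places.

184.54

Let x be the away team's share when the away team proposes and y be the home team's share when the home team proposes.
The home team accepts iff offered ≥ 0.52·y, so x = 600 − 0.52y. Symmetrically y = 600 − 0.59x.
Substituting: x = 600 − 0.52(600 − 0.59x), giving x(1 − 0.59·0.52) = 600(1 − 0.52).
So x = 600 × 0.48 / 0.6932 ≈ 415.4645, and the home team receives 600 − x ≈ 184.5355.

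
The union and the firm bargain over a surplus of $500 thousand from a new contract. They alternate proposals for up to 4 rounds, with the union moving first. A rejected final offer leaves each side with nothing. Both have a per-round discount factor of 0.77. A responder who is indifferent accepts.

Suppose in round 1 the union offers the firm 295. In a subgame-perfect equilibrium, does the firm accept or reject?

Work out the firm's continuation value if the offer is rejected.
Round 4 (the firm proposes): the union will accept anything ≥ 0, so the firm offers 0 and keeps 500.
Round 3 (the union proposes): the firm can get 500 next round, worth 0.77 × 500 = 385 now, so the union offers 385, keeping 115.
Round 2 (the firm proposes): the union can get 115 next round, worth 0.77 × 115 = 88.55 now, so the firm offers 88.55, keeping 411.45.
So by rejecting in round 1, the firm gets 411.45 next round, worth 0.77 × 411.45 = 316.8165 now.
Offer 295 < 316.8165, so the firm rejects.

Reject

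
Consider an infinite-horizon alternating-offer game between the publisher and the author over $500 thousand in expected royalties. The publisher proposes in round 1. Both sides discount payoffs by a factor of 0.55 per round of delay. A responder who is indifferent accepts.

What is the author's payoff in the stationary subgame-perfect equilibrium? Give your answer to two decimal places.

177.42

Let x be the publisher's share when the publisher proposes and y be the author's share when the author proposes.
The author accepts iff offered ≥ 0.55·y, so x = 500 − 0.55y. Symmetrically y = 500 − 0.55x.
Substituting: x = 500 − 0.55(500 − 0.55x), giving x(1 − 0.55·0.55) = 500(1 − 0.55).
So x = 500 × 0.45 / 0.6975 ≈ 322.5806, and the author receives 500 − x ≈ 177.4194.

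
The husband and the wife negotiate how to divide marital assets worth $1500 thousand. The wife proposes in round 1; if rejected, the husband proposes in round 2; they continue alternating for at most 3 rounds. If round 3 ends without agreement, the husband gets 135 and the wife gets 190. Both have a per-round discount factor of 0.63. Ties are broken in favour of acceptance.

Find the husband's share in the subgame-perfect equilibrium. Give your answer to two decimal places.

403.23

Work backward from the last round.
Round 3 (the wife proposes): the husband gets 135 if talks fail, so the wife offers 135 and keeps 1365.
Round 2 (the husband proposes): the wife can get 1365 next round, worth 0.63 × 1365 = 859.95 now. The husband offers 859.95 and keeps 1500 − 859.95 = 640.05.
Round 1 (the wife proposes): the husband can get 640.05 next round, worth 0.63 × 640.05 = 403.2315 now; the wife offers that and keeps 1096.7685.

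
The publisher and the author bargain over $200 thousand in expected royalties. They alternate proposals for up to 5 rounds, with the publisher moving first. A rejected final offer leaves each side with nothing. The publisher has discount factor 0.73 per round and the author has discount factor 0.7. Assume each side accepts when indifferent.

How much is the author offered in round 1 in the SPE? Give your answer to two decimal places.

Round 5 (the publisher proposes): the author will accept anything ≥ 0, so the publisher offers 0 and keeps 200.
Round 4 (the author proposes): the publisher can get 200 next round, worth 0.73 × 200 = 146 now; the author offers that and keeps 54.
Round 3 (the publisher proposes): the author can get 54 next round, worth 0.7 × 54 = 37.8 now; the publisher offers that and keeps 162.2.
Round 2 (the author proposes): the publisher can get 162.2 next round, worth 0.73 × 162.2 = 118.406 now, so the author offers 118.406, keeping 81.594.
Round 1 (the publisher proposes): the author can get 81.594 next round, worth 0.7 × 81.594 = 57.1158 now; the publisher offers that and keeps 142.8842.

57.12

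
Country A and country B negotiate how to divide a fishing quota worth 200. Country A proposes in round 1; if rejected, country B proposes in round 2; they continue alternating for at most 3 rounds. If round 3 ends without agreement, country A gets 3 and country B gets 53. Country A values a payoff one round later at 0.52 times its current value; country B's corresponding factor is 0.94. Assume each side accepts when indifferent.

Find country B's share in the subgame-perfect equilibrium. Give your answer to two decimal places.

Round 3 (country A proposes): country B gets 53 if talks fail, so country A offers 53 and keeps 147.
Round 2 (country B proposes): country A can get 147 next round, worth 0.52 × 147 = 76.44 now, so country B offers 76.44, keeping 123.56.
Round 1 (country A proposes): country B can get 123.56 next round, worth 0.94 × 123.56 = 116.1464 now, so country A offers 116.1464, keeping 83.8536.

116.15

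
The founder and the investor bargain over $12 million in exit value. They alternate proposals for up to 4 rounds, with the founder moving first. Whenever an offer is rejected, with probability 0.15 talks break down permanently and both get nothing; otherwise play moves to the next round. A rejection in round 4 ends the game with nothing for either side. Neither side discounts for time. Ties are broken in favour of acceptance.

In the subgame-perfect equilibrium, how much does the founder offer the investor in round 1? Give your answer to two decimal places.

Round 4 (the investor proposes): the founder will accept anything ≥ 0, so the investor offers 0 and keeps 12.
Round 3 (the founder proposes): rejecting gives the investor an expected 0.85 × 12 = 10.2; the founder offers that and keeps 1.8.
Round 2 (the investor proposes): rejecting gives the founder an expected 0.85 × 1.8 = 1.53, so the investor offers 1.53, keeping 10.47.
Round 1 (the founder proposes): rejecting gives the investor an expected 0.85 × 10.47 = 8.8995. The founder offers 8.8995 and keeps 12 − 8.8995 = 3.1005.

8.90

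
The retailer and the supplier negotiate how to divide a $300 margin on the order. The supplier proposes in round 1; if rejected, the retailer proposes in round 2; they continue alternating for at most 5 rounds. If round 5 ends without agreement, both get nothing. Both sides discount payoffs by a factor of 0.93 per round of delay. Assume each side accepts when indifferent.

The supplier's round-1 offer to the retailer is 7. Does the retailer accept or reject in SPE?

Round 5 (the supplier proposes): the retailer will accept anything ≥ 0, so the supplier offers 0 and keeps 300.
Round 4 (the retailer proposes): the supplier can get 300 next round, worth 0.93 × 300 = 279 now; the retailer offers that and keeps 21.
Round 3 (the supplier proposes): the retailer can get 21 next round, worth 0.93 × 21 = 19.53 now. The supplier offers 19.53 and keeps 300 − 19.53 = 280.47.
Round 2 (the retailer proposes): the supplier can get 280.47 next round, worth 0.93 × 280.47 = 260.8371 now. The retailer offers 260.8371 and keeps 300 − 260.8371 = 39.1629.
So by rejecting in round 1, the retailer gets 39.1629 next round, worth 0.93 × 39.1629 = 36.421497 now.
Offer 7 < 36.421497, so the retailer rejects.

Reject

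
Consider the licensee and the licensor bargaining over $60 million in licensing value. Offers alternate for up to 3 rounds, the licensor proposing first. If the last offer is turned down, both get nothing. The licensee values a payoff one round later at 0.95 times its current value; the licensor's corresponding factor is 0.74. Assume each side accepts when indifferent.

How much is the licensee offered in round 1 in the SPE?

14.82

Round 3 (the licensor proposes): the licensee will accept anything ≥ 0, so the licensor offers 0 and keeps 60.
Round 2 (the licensee proposes): the licensor can get 60 next round, worth 0.74 × 60 = 44.4 now, so the licensee offers 44.4, keeping 15.6.
Round 1 (the licensor proposes): the licensee can get 15.6 next round, worth 0.95 × 15.6 = 14.82 now; the licensor offers that and keeps 45.18.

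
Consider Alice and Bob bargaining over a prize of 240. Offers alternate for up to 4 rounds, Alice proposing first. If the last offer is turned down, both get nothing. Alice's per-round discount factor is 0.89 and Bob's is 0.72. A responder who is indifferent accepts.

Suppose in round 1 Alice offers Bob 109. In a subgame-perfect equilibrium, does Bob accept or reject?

Reject

Round 4 (Bob proposes): Alice will accept anything ≥ 0, so Bob offers 0 and keeps 240.
Round 3 (Alice proposes): Bob can get 240 next round, worth 0.72 × 240 = 172.8 now; Alice offers that and keeps 67.2.
Round 2 (Bob proposes): Alice can get 67.2 next round, worth 0.89 × 67.2 = 59.808 now; Bob offers that and keeps 180.192.
So by rejecting in round 1, Bob gets 180.192 next round, worth 0.72 × 180.192 = 129.73824 now.
Offer 109 < 129.73824, so Bob rejects.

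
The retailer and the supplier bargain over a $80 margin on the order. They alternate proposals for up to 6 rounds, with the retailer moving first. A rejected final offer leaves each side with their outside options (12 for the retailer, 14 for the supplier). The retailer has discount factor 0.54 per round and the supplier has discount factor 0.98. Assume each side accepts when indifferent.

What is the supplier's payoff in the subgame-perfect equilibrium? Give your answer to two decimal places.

73.81

Work backward from the last round.
Round 6 (the supplier proposes): the retailer gets 12 if talks fail, so the supplier offers 12 and keeps 68.
Round 5 (the retailer proposes): the supplier can get 68 next round, worth 0.98 × 68 = 66.64 now. The retailer offers 66.64 and keeps 80 − 66.64 = 13.36.
Round 4 (the supplier proposes): the retailer can get 13.36 next round, worth 0.54 × 13.36 = 7.2144 now, so the supplier offers 7.2144, keeping 72.7856.
Round 3 (the retailer proposes): the supplier can get 72.7856 next round, worth 0.98 × 72.7856 = 71.329888 now. The retailer offers 71.329888 and keeps 80 − 71.329888 = 8.670112.
Round 2 (the supplier proposes): the retailer can get 8.670112 next round, worth 0.54 × 8.670112 = 4.68186048 now. The supplier offers 4.68186048 and keeps 80 − 4.68186048 = 75.31813952.
Round 1 (the retailer proposes): the supplier can get 75.31813952 next round, worth 0.98 × 75.31813952 = 73.8117767296 now, so the retailer offers 73.8117767296, keeping 6.1882232704.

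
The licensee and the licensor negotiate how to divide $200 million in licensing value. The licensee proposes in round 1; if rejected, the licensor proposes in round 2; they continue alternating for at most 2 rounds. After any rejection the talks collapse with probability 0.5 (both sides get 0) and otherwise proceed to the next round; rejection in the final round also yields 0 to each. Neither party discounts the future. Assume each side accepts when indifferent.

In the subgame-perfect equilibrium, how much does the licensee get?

100

Round 2 (the licensor proposes): rejection yields 0 for the licensee; the licensor offers 0 and keeps 200.
Round 1 (the licensee proposes): rejecting gives the licensor an expected 0.5 × 200 = 100; the licensee offers that and keeps 100.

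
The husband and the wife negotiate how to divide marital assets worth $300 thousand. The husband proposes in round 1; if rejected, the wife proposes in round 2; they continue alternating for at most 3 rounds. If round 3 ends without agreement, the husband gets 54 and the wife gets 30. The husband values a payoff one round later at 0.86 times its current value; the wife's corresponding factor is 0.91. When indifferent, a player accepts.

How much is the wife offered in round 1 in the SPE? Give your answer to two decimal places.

Round 3 (the husband proposes): the wife gets 30 if talks fail, so the husband offers 30 and keeps 270.
Round 2 (the wife proposes): the husband can get 270 next round, worth 0.86 × 270 = 232.2 now, so the wife offers 232.2, keeping 67.8.
Round 1 (the husband proposes): the wife can get 67.8 next round, worth 0.91 × 67.8 = 61.698 now; the husband offers that and keeps 238.302.

61.70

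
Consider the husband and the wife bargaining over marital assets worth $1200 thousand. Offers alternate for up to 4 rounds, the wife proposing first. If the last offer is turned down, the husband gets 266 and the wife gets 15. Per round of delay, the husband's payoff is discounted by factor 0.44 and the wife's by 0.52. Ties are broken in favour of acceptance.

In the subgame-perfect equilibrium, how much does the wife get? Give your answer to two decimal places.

827.26

Round 4 (the husband proposes): the wife gets 15 if talks fail, so the husband offers 15 and keeps 1185.
Round 3 (the wife proposes): the husband can get 1185 next round, worth 0.44 × 1185 = 521.4 now. The wife offers 521.4 and keeps 1200 − 521.4 = 678.6.
Round 2 (the husband proposes): the wife can get 678.6 next round, worth 0.52 × 678.6 = 352.872 now, so the husband offers 352.872, keeping 847.128.
Round 1 (the wife proposes): the husband can get 847.128 next round, worth 0.44 × 847.128 = 372.73632 now; the wife offers that and keeps 827.26368.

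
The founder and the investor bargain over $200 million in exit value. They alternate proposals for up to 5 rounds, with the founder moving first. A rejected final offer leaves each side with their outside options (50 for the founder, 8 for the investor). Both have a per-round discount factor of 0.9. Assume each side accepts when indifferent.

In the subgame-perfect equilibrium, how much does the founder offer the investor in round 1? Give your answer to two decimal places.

Round 5 (the founder proposes): the investor gets 8 if talks fail, so the founder offers 8 and keeps 192.
Round 4 (the investor proposes): the founder can get 192 next round, worth 0.9 × 192 = 172.8 now. The investor offers 172.8 and keeps 200 − 172.8 = 27.2.
Round 3 (the founder proposes): the investor can get 27.2 next round, worth 0.9 × 27.2 = 24.48 now. The founder offers 24.48 and keeps 200 − 24.48 = 175.52.
Round 2 (the investor proposes): the founder can get 175.52 next round, worth 0.9 × 175.52 = 157.968 now. The investor offers 157.968 and keeps 200 − 157.968 = 42.032.
Round 1 (the founder proposes): the investor can get 42.032 next round, worth 0.9 × 42.032 = 37.8288 now, so the founder offers 37.8288, keeping 162.1712.

37.83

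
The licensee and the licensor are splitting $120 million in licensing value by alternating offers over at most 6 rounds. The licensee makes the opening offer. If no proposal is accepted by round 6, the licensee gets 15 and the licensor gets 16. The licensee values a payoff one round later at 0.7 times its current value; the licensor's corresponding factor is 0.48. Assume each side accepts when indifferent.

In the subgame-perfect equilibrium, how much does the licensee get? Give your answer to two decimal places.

By backward induction:
Round 6 (the licensor proposes): the licensee gets 15 if talks fail, so the licensor offers 15 and keeps 105.
Round 5 (the licensee proposes): the licensor can get 105 next round, worth 0.48 × 105 = 50.4 now; the licensee offers that and keeps 69.6.
Round 4 (the licensor proposes): the licensee can get 69.6 next round, worth 0.7 × 69.6 = 48.72 now. The licensor offers 48.72 and keeps 120 − 48.72 = 71.28.
Round 3 (the licensee proposes): the licensor can get 71.28 next round, worth 0.48 × 71.28 = 34.2144 now. The licensee offers 34.2144 and keeps 120 − 34.2144 = 85.7856.
Round 2 (the licensor proposes): the licensee can get 85.7856 next round, worth 0.7 × 85.7856 = 60.04992 now, so the licensor offers 60.04992, keeping 59.95008.
Round 1 (the licensee proposes): the licensor can get 59.95008 next round, worth 0.48 × 59.95008 = 28.7760384 now; the licensee offers that and keeps 91.2239616.

91.22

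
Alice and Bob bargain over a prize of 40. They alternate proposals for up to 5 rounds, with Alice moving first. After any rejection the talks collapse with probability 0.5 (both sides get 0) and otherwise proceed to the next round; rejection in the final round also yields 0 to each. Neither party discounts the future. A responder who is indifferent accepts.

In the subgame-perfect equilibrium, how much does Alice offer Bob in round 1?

12.5

Round 5 (Alice proposes): rejection yields 0 for Bob; Alice offers 0 and keeps 40.
Round 4 (Bob proposes): rejecting gives Alice an expected 0.5 × 40 = 20; Bob offers that and keeps 20.
Round 3 (Alice proposes): rejecting gives Bob an expected 0.5 × 20 = 10. Alice offers 10 and keeps 40 − 10 = 30.
Round 2 (Bob proposes): rejecting gives Alice an expected 0.5 × 30 = 15, so Bob offers 15, keeping 25.
Round 1 (Alice proposes): rejecting gives Bob an expected 0.5 × 25 = 12.5. Alice offers 12.5 and keeps 40 − 12.5 = 27.5.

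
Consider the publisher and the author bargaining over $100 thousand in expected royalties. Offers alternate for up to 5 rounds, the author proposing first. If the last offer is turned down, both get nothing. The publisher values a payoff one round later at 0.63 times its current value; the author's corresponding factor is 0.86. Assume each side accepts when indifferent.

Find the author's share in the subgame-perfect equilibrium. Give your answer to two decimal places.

86.40

Solve by backward induction from round 5.
Round 5 (the author proposes): rejection yields 0 for the publisher; the author offers 0 and keeps 100.
Round 4 (the publisher proposes): the author can get 100 next round, worth 0.86 × 100 = 86 now; the publisher offers that and keeps 14.
Round 3 (the author proposes): the publisher can get 14 next round, worth 0.63 × 14 = 8.82 now; the author offers that and keeps 91.18.
Round 2 (the publisher proposes): the author can get 91.18 next round, worth 0.86 × 91.18 = 78.4148 now, so the publisher offers 78.4148, keeping 21.5852.
Round 1 (the author proposes): the publisher can get 21.5852 next round, worth 0.63 × 21.5852 = 13.598676 now. The author offers 13.598676 and keeps 100 − 13.598676 = 86.401324.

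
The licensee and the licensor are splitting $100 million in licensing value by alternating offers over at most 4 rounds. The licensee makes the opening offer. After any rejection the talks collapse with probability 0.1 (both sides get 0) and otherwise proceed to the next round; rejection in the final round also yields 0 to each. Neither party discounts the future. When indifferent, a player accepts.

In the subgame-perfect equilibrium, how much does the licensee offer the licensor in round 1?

Round 4 (the licensor proposes): rejection yields 0 for the licensee; the licensor offers 0 and keeps 100.
Round 3 (the licensee proposes): rejecting gives the licensor an expected 0.9 × 100 = 90; the licensee offers that and keeps 10.
Round 2 (the licensor proposes): rejecting gives the licensee an expected 0.9 × 10 = 9, so the licensor offers 9, keeping 91.
Round 1 (the licensee proposes): rejecting gives the licensor an expected 0.9 × 91 = 81.9, so the licensee offers 81.9, keeping 18.1.

81.9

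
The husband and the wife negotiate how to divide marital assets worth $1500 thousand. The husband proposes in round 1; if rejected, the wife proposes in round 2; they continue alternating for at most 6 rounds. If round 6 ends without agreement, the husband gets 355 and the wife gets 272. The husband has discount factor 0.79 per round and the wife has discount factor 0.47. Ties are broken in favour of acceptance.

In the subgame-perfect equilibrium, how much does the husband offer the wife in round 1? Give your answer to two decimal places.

Work backward from the last round.
Round 6 (the wife proposes): the husband gets 355 if talks fail, so the wife offers 355 and keeps 1145.
Round 5 (the husband proposes): the wife can get 1145 next round, worth 0.47 × 1145 = 538.15 now, so the husband offers 538.15, keeping 961.85.
Round 4 (the wife proposes): the husband can get 961.85 next round, worth 0.79 × 961.85 = 759.8615 now, so the wife offers 759.8615, keeping 740.1385.
Round 3 (the husband proposes): the wife can get 740.1385 next round, worth 0.47 × 740.1385 = 347.865095 now. The husband offers 347.865095 and keeps 1500 − 347.865095 = 1152.134905.
Round 2 (the wife proposes): the husband can get 1152.134905 next round, worth 0.79 × 1152.134905 = 910.18657495 now, so the wife offers 910.18657495, keeping 589.81342505.
Round 1 (the husband proposes): the wife can get 589.81342505 next round, worth 0.47 × 589.81342505 = 277.2123097735 now, so the husband offers 277.2123097735, keeping 1222.7876902265.

277.21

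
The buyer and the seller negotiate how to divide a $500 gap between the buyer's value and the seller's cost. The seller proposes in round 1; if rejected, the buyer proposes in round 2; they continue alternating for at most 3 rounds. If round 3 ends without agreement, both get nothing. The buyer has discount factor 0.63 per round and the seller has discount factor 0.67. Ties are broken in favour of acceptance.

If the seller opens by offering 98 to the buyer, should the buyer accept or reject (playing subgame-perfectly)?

Reject

Work out the buyer's continuation value if the offer is rejected.
Round 3 (the seller proposes): the buyer will accept anything ≥ 0, so the seller offers 0 and keeps 500.
Round 2 (the buyer proposes): the seller can get 500 next round, worth 0.67 × 500 = 335 now; the buyer offers that and keeps 165.
So by rejecting in round 1, the buyer gets 165 next round, worth 0.63 × 165 = 103.95 now.
Offer 98 < 103.95, so the buyer rejects.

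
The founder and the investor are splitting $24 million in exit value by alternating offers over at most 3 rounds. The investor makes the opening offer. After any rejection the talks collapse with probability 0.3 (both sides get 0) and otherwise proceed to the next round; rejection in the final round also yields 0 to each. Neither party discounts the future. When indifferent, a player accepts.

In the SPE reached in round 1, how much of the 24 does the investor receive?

Round 3 (the investor proposes): the founder will accept anything ≥ 0, so the investor offers 0 and keeps 24.
Round 2 (the founder proposes): rejecting gives the investor an expected 0.7 × 24 = 16.8. The founder offers 16.8 and keeps 24 − 16.8 = 7.2.
Round 1 (the investor proposes): rejecting gives the founder an expected 0.7 × 7.2 = 5.04. The investor offers 5.04 and keeps 24 − 5.04 = 18.96.

18.96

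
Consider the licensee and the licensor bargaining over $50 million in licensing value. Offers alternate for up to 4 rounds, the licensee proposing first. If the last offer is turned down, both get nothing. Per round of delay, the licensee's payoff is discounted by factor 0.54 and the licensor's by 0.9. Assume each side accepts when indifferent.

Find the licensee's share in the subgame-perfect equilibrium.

7.43

Solve by backward induction from round 4.
Round 4 (the licensor proposes): the licensee will accept anything ≥ 0, so the licensor offers 0 and keeps 50.
Round 3 (the licensee proposes): the licensor can get 50 next round, worth 0.9 × 50 = 45 now. The licensee offers 45 and keeps 50 − 45 = 5.
Round 2 (the licensor proposes): the licensee can get 5 next round, worth 0.54 × 5 = 2.7 now; the licensor offers that and keeps 47.3.
Round 1 (the licensee proposes): the licensor can get 47.3 next round, worth 0.9 × 47.3 = 42.57 now, so the licensee offers 42.57, keeping 7.43.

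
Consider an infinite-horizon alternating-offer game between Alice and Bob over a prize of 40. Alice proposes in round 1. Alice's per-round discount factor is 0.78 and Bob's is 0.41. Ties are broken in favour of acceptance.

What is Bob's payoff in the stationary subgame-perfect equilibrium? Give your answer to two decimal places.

Let x be Alice's share when Alice proposes and y be Bob's share when Bob proposes.
Bob accepts iff offered ≥ 0.41·y, so x = 40 − 0.41y. Symmetrically y = 40 − 0.78x.
Substituting: x = 40 − 0.41(40 − 0.78x), giving x(1 − 0.78·0.41) = 40(1 − 0.41).
So x = 40 × 0.59 / 0.6802 ≈ 34.6957, and Bob receives 40 − x ≈ 5.3043.

5.30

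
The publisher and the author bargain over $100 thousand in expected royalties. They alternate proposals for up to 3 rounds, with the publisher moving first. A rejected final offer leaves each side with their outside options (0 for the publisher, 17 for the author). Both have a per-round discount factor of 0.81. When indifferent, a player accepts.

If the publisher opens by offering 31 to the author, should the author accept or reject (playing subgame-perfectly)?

Accept

Round 3 (the publisher proposes): the author gets 17 if talks fail, so the publisher offers 17 and keeps 83.
Round 2 (the author proposes): the publisher can get 83 next round, worth 0.81 × 83 = 67.23 now, so the author offers 67.23, keeping 32.77.
So by rejecting in round 1, the author gets 32.77 next round, worth 0.81 × 32.77 = 26.5437 now.
Offer 31 ≥ 26.5437, so the author accepts.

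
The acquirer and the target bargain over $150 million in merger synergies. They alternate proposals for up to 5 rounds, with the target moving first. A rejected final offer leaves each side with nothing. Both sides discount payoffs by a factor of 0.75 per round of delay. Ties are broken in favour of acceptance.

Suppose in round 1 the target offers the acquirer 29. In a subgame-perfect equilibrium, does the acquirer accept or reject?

Round 5 (the target proposes): the acquirer will accept anything ≥ 0, so the target offers 0 and keeps 150.
Round 4 (the acquirer proposes): the target can get 150 next round, worth 0.75 × 150 = 112.5 now; the acquirer offers that and keeps 37.5.
Round 3 (the target proposes): the acquirer can get 37.5 next round, worth 0.75 × 37.5 = 28.125 now. The target offers 28.125 and keeps 150 − 28.125 = 121.875.
Round 2 (the acquirer proposes): the target can get 121.875 next round, worth 0.75 × 121.875 = 91.40625 now, so the acquirer offers 91.40625, keeping 58.59375.
So by rejecting in round 1, the acquirer gets 58.59375 next round, worth 0.75 × 58.59375 = 43.9453125 now.
Offer 29 < 43.9453125, so the acquirer rejects.

Reject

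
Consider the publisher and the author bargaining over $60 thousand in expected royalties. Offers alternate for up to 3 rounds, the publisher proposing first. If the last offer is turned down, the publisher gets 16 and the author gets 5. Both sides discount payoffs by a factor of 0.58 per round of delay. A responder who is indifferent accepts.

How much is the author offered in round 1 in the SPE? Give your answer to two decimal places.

Work backward from the last round.
Round 3 (the publisher proposes): the author gets 5 if talks fail, so the publisher offers 5 and keeps 55.
Round 2 (the author proposes): the publisher can get 55 next round, worth 0.58 × 55 = 31.9 now; the author offers that and keeps 28.1.
Round 1 (the publisher proposes): the author can get 28.1 next round, worth 0.58 × 28.1 = 16.298 now. The publisher offers 16.298 and keeps 60 − 16.298 = 43.702.

16.30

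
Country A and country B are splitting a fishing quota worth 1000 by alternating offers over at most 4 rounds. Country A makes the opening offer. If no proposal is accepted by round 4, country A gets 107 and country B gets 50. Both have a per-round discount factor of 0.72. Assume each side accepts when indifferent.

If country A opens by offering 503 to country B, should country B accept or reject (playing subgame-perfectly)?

Work out country B's continuation value if the offer is rejected.
Round 4 (country B proposes): country A gets 107 if talks fail, so country B offers 107 and keeps 893.
Round 3 (country A proposes): country B can get 893 next round, worth 0.72 × 893 = 642.96 now, so country A offers 642.96, keeping 357.04.
Round 2 (country B proposes): country A can get 357.04 next round, worth 0.72 × 357.04 = 257.0688 now; country B offers that and keeps 742.9312.
So by rejecting in round 1, country B gets 742.9312 next round, worth 0.72 × 742.9312 = 534.910464 now.
Offer 503 < 534.910464, so country B rejects.

Reject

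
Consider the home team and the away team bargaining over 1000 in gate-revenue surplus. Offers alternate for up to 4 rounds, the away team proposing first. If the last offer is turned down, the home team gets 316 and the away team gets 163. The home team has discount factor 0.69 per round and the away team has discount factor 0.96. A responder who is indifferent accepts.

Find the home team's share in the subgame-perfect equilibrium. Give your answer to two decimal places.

410.16

Solve by backward induction from round 4.
Round 4 (the home team proposes): the away team gets 163 if talks fail, so the home team offers 163 and keeps 837.
Round 3 (the away team proposes): the home team can get 837 next round, worth 0.69 × 837 = 577.53 now. The away team offers 577.53 and keeps 1000 − 577.53 = 422.47.
Round 2 (the home team proposes): the away team can get 422.47 next round, worth 0.96 × 422.47 = 405.5712 now, so the home team offers 405.5712, keeping 594.4288.
Round 1 (the away team proposes): the home team can get 594.4288 next round, worth 0.69 × 594.4288 = 410.155872 now; the away team offers that and keeps 589.844128.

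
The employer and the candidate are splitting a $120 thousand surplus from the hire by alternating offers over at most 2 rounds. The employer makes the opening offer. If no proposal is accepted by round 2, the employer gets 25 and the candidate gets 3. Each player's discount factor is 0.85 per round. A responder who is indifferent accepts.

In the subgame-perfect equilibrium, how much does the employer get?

Work backward from the last round.
Round 2 (the candidate proposes): the employer gets 25 if talks fail, so the candidate offers 25 and keeps 95.
Round 1 (the employer proposes): the candidate can get 95 next round, worth 0.85 × 95 = 80.75 now. The employer offers 80.75 and keeps 120 − 80.75 = 39.25.

39.25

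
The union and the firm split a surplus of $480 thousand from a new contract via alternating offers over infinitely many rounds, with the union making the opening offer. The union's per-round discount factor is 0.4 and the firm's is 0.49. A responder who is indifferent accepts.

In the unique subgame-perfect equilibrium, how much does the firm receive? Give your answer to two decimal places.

Let x be the union's share when the union proposes and y be the firm's share when the firm proposes.
The firm accepts iff offered ≥ 0.49·y, so x = 480 − 0.49y. Symmetrically y = 480 − 0.4x.
Substituting: x = 480 − 0.49(480 − 0.4x), giving x(1 − 0.4·0.49) = 480(1 − 0.49).
So x = 480 × 0.51 / 0.804 ≈ 304.4776, and the firm receives 480 − x ≈ 175.5224.

175.52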